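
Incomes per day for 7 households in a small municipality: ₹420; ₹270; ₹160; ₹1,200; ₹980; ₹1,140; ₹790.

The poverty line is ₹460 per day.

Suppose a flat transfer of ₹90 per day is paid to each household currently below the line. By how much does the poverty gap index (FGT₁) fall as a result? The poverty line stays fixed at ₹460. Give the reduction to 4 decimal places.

0.0683

Before: below the line — ₹160, ₹270, ₹420; poverty gap index (FGT₁) = 0.164596.
After the ₹90 transfer: below the line — ₹250, ₹360; poverty gap index (FGT₁) = 0.096273.
Reduction = 0.164596 − 0.096273 = 0.0683.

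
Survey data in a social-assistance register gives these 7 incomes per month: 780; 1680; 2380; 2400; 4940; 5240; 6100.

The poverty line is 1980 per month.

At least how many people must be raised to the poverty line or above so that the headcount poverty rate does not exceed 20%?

1

Currently q = 2 of N = 7 are below the line (H = 0.286).
A headcount ratio of at most 20% allows at most ⌊0.20 × 7⌋ = 1 poor people.
So at least 2 − 1 = 1 must be lifted.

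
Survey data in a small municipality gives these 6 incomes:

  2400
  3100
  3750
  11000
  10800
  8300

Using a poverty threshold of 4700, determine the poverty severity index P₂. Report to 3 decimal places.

0.066

Poor units: 2400, 3100, 3750 (q = 3 of N = 6).
Relative gaps: (4700−2400)/4700 = 0.4894; (4700−3100)/4700 = 0.3404; (4700−3750)/4700 = 0.2021.
Squared: 0.2395; 0.1159; 0.0409.
Sum = 0.396220; P₂ = 0.396220 / 6 = 0.066.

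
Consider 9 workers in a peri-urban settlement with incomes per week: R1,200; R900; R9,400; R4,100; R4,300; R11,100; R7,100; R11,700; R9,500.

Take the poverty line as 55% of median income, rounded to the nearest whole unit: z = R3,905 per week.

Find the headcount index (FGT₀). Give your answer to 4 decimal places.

0.2222

2 of the 9 workers have income below R3,905.
H = 2/9 = 0.2222.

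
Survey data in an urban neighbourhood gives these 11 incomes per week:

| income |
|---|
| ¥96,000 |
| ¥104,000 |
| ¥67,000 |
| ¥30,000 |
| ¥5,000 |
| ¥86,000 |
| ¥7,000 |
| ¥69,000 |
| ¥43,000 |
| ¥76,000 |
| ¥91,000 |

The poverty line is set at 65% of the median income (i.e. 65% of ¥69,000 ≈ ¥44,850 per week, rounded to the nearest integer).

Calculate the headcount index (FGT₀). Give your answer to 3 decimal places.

4 of the 11 people have income below ¥44,850.
H = 4/11 = 0.364.

0.364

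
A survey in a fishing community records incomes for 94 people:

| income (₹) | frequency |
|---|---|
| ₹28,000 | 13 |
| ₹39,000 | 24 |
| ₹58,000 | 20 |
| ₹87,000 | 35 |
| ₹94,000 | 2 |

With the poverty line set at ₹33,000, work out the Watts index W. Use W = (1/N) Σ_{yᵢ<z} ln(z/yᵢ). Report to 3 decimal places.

Below z: 13×₹28,000 (q = 13 of N = 94).
Log shortfalls: ln(33000/28000) = 0.1643 (×13).
W = 2.135940 / 94 = 0.023.

0.023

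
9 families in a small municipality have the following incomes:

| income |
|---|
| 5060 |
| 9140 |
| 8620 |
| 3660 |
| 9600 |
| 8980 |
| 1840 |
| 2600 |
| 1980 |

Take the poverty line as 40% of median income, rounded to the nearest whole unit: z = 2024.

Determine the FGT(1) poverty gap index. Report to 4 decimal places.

0.0125

Below the line: 1840, 1980 (q = 2 of N = 9).
Relative gaps: (2024−1840)/2024 = 0.0909; (2024−1980)/2024 = 0.0217.
Sum of shortfalls = 0.112648; P₁ averages over all N: 0.112648 / 9 = 0.0125.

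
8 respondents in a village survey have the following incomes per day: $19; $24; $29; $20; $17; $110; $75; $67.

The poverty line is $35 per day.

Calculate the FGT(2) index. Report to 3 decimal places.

Poor units: $17, $19, $20, $24, $29 (q = 5 of N = 8).
Gap ratios (z−y)/z: (35−17)/35 = 0.5143; (35−19)/35 = 0.4571; (35−20)/35 = 0.4286; (35−24)/35 = 0.3143; (35−29)/35 = 0.1714.
Squared: 0.2645; 0.2090; 0.1837; 0.0988; 0.0294.
Sum = 0.785306; P₂ = 0.785306 / 8 = 0.098.

0.098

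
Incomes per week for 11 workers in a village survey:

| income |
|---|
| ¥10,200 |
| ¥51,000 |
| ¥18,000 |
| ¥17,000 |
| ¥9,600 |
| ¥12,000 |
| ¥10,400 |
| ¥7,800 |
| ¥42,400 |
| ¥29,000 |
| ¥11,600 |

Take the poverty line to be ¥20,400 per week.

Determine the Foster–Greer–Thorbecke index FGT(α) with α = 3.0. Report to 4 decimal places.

Below z: ¥7,800, ¥9,600, ¥10,200, ¥10,400, ¥11,600, ¥12,000, ¥17,000, ¥18,000 (q = 8 of N = 11).
Relative gaps: (20400−7800)/20400 = 0.6176; (20400−9600)/20400 = 0.5294; (20400−10200)/20400 = 0.5000; (20400−10400)/20400 = 0.4902; (20400−11600)/20400 = 0.4314; (20400−12000)/20400 = 0.4118; (20400−17000)/20400 = 0.1667; (20400−18000)/20400 = 0.1176.
Raised to α = 3.0: 0.23562; 0.14838; 0.12500; 0.11779; 0.08027; 0.06981; 0.00463; 0.00163.
Sum = 0.783141; FGT(3.0) = 0.783141 / 11 = 0.0712.

0.0712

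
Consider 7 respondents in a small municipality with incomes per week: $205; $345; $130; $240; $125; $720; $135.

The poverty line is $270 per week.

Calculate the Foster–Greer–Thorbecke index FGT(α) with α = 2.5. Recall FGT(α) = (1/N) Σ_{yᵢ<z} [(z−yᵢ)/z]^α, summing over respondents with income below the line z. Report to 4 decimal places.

Incomes under z: $125, $130, $135, $205, $240 (q = 5 of N = 7).
Relative gaps: (270−125)/270 = 0.5370; (270−130)/270 = 0.5185; (270−135)/270 = 0.5000; (270−205)/270 = 0.2407; (270−240)/270 = 0.1111.
Raised to α = 2.5: 0.21135; 0.19360; 0.17678; 0.02844; 0.00412.
Sum = 0.614285; FGT(2.5) = 0.614285 / 7 = 0.0878.

0.0878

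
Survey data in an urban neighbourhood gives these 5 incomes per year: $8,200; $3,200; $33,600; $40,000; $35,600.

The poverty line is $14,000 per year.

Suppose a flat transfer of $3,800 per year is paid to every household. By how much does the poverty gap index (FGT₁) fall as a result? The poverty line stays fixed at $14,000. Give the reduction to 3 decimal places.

Before: below the line — $3,200, $8,200; poverty gap index (FGT₁) = 0.23714.
After the $3,800 transfer: below the line — $7,000, $12,000; poverty gap index (FGT₁) = 0.12857.
Reduction = 0.23714 − 0.12857 = 0.109.

0.109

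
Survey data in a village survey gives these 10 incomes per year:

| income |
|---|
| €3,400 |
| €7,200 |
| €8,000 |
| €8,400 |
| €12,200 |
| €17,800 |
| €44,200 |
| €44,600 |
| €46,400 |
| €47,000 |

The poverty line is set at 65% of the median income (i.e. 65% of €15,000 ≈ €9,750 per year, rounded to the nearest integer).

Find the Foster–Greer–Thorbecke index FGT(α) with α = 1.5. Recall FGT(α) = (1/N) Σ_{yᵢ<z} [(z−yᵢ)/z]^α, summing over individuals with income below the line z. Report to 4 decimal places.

0.0787

Incomes under z: €3,400, €7,200, €8,000, €8,400 (q = 4 of N = 10).
Normalized shortfalls: (9750−3400)/9750 = 0.6513; (9750−7200)/9750 = 0.2615; (9750−8000)/9750 = 0.1795; (9750−8400)/9750 = 0.1385.
Raised to α = 1.5: 0.52560; 0.13375; 0.07604; 0.05152.
Sum = 0.786914; FGT(1.5) = 0.786914 / 10 = 0.0787.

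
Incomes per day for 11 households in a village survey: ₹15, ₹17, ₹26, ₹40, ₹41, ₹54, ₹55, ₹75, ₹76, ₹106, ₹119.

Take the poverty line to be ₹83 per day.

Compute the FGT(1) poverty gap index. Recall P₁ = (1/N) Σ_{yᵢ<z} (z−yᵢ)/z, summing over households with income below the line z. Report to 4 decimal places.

0.3812

Below the line: ₹15, ₹17, ₹26, ₹40, ₹41, ₹54, ₹55, ₹75, ₹76 (q = 9 of N = 11).
Shortfall ratios: (83−15)/83 = 0.8193; (83−17)/83 = 0.7952; (83−26)/83 = 0.6867; (83−40)/83 = 0.5181; (83−41)/83 = 0.5060; (83−54)/83 = 0.3494; (83−55)/83 = 0.3373; (83−75)/83 = 0.0964; (83−76)/83 = 0.0843.
Σ = 4.192771. Dividing by the full population N = 11 gives P₁ = 0.3812.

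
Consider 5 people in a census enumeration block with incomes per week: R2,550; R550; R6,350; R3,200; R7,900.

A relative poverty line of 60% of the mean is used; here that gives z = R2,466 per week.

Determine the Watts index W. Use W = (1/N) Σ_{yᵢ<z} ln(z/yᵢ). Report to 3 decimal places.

0.300

Incomes under z: R550 (q = 1 of N = 5).
Log gaps: ln(2466/550) = 1.5004.
W = 1.500434 / 5 = 0.300.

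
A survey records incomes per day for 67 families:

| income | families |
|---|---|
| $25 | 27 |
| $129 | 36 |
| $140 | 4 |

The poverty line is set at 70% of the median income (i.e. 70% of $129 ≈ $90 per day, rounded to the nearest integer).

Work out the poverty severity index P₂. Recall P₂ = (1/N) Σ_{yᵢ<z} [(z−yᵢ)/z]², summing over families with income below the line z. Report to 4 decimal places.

0.2102

Incomes under z: 27×$25 (q = 27 of N = 67).
Relative gaps: (90−25)/90 = 0.7222 (×27).
Squared: 0.5216 (×27).
Sum = 14.083333; P₂ = 14.083333 / 67 = 0.2102.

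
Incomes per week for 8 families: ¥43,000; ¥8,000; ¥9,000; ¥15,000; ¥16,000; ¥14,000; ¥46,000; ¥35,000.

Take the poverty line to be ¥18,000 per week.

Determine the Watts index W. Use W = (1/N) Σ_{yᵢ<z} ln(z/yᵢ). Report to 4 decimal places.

0.2569

Below z: ¥8,000, ¥9,000, ¥14,000, ¥15,000, ¥16,000 (q = 5 of N = 8).
Log shortfalls: ln(18000/8000) = 0.8109; ln(18000/9000) = 0.6931; ln(18000/14000) = 0.2513; ln(18000/15000) = 0.1823; ln(18000/16000) = 0.1178.
W = 2.055496 / 8 = 0.2569.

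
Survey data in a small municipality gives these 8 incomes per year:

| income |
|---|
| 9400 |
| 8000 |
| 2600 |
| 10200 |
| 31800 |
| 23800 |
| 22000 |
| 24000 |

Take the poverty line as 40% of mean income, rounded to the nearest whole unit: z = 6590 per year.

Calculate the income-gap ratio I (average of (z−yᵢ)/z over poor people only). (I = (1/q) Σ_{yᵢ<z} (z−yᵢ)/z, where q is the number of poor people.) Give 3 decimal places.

0.605

Below z: 2600 (q = 1 of N = 8).
Relative gaps: 0.6055; sum = 0.605463.
The income-gap ratio divides by q (the poor only): 0.605463 / 1 = 0.605.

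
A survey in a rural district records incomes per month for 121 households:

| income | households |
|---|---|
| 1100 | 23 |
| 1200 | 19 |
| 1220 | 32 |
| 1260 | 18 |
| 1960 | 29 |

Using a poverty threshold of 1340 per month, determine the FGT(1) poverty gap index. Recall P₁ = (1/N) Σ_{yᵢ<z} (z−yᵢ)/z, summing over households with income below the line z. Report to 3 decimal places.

Below z: 23×1100, 19×1200, 32×1220, 18×1260 (q = 92 of N = 121).
Shortfall ratios: (1340−1100)/1340 = 0.1791 (×23); (1340−1200)/1340 = 0.1045 (×19); (1340−1220)/1340 = 0.0896 (×32); (1340−1260)/1340 = 0.0597 (×18).
Σ = 10.044776. Dividing by the full population N = 121 gives P₁ = 0.083.

0.083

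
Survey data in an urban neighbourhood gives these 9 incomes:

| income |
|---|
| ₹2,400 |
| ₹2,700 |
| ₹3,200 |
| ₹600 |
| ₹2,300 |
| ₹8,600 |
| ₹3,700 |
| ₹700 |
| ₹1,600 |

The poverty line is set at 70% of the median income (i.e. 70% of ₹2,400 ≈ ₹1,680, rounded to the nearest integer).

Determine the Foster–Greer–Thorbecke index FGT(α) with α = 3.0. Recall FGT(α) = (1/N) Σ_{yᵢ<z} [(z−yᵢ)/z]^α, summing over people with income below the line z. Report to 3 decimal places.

Poor units: ₹600, ₹700, ₹1,600 (q = 3 of N = 9).
Normalized shortfalls: (1680−600)/1680 = 0.6429; (1680−700)/1680 = 0.5833; (1680−1600)/1680 = 0.0476.
Raised to α = 3.0: 0.26567; 0.19850; 0.00011.
Sum = 0.464274; FGT(3.0) = 0.464274 / 9 = 0.052.

0.052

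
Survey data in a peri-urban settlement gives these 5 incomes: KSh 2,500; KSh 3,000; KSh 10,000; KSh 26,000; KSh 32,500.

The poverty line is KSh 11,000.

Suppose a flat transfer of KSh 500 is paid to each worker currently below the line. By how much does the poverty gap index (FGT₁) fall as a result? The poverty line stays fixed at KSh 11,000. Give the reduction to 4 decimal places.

Before: below the line — KSh 2,500, KSh 3,000, KSh 10,000; poverty gap index (FGT₁) = 0.318182.
After the KSh 500 transfer: below the line — KSh 3,000, KSh 3,500, KSh 10,500; poverty gap index (FGT₁) = 0.290909.
Reduction = 0.318182 − 0.290909 = 0.0273.

0.0273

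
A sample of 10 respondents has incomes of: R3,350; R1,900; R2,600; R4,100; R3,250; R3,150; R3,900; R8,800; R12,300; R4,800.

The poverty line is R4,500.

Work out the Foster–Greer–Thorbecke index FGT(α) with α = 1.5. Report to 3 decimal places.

0.123

Poor units: R1,900, R2,600, R3,150, R3,250, R3,350, R3,900, R4,100 (q = 7 of N = 10).
Shortfall ratios: (4500−1900)/4500 = 0.5778; (4500−2600)/4500 = 0.4222; (4500−3150)/4500 = 0.3000; (4500−3250)/4500 = 0.2778; (4500−3350)/4500 = 0.2556; (4500−3900)/4500 = 0.1333; (4500−4100)/4500 = 0.0889.
Raised to α = 1.5: 0.43918; 0.27435; 0.16432; 0.14640; 0.12919; 0.04869; 0.02650.
Sum = 1.228629; FGT(1.5) = 1.228629 / 10 = 0.123.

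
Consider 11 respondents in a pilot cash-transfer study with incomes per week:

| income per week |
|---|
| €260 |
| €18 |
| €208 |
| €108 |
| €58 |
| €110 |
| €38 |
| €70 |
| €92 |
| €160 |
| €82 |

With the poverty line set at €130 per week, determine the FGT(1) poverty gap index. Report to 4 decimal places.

0.3245

Below the line: €18, €38, €58, €70, €82, €92, €108, €110 (q = 8 of N = 11).
Shortfall ratios: (130−18)/130 = 0.8615; (130−38)/130 = 0.7077; (130−58)/130 = 0.5538; (130−70)/130 = 0.4615; (130−82)/130 = 0.3692; (130−92)/130 = 0.2923; (130−108)/130 = 0.1692; (130−110)/130 = 0.1538.
Sum of shortfalls = 3.569231; P₁ averages over all N: 3.569231 / 11 = 0.3245.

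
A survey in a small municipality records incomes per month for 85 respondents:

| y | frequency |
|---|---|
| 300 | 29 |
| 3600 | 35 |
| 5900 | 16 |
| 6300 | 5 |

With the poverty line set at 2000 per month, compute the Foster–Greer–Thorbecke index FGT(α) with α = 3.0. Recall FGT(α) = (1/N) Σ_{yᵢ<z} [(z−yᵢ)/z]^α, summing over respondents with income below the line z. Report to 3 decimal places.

0.210

Poor units: 29×300 (q = 29 of N = 85).
Shortfall ratios: (2000−300)/2000 = 0.8500 (×29).
Raised to α = 3.0: 0.61412 (×29).
Sum = 17.809625; FGT(3.0) = 17.809625 / 85 = 0.210.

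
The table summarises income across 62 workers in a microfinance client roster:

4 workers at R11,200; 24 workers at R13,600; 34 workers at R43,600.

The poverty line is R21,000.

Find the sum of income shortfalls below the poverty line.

Poor units: 4×R11,200, 24×R13,600 (q = 28 of N = 62).
Individual gaps: 4×(21000−11200) = 39200; 24×(21000−13600) = 177600.
Aggregate gap = R216,800.

R216,800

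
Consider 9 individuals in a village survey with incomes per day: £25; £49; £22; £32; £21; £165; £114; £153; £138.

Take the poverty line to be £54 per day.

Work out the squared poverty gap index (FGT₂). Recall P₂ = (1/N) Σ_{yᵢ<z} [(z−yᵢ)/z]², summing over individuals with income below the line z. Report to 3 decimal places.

0.132

Incomes under z: £21, £22, £25, £32, £49 (q = 5 of N = 9).
Normalized shortfalls: (54−21)/54 = 0.6111; (54−22)/54 = 0.5926; (54−25)/54 = 0.5370; (54−32)/54 = 0.4074; (54−49)/54 = 0.0926.
Squared: 0.3735; 0.3512; 0.2884; 0.1660; 0.0086.
Sum = 1.187586; P₂ = 1.187586 / 9 = 0.132.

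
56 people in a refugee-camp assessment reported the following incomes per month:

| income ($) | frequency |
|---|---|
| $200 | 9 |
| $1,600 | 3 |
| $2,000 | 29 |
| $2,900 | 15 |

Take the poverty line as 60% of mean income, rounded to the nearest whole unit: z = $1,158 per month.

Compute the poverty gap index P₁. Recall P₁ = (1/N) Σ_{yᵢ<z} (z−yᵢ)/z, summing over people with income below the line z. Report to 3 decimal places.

Incomes under z: 9×$200 (q = 9 of N = 56).
Gap ratios (z−y)/z: (1158−200)/1158 = 0.8273 (×9).
Σ = 7.445596. Dividing by the full population N = 56 gives P₁ = 0.133.

0.133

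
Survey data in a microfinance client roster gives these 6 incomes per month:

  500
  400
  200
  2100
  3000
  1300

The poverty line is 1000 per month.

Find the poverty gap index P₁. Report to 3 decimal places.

0.317

Below z: 200, 400, 500 (q = 3 of N = 6).
Normalized shortfalls: (1000−200)/1000 = 0.8000; (1000−400)/1000 = 0.6000; (1000−500)/1000 = 0.5000.
Sum of shortfalls = 1.900000; P₁ averages over all N: 1.900000 / 6 = 0.317.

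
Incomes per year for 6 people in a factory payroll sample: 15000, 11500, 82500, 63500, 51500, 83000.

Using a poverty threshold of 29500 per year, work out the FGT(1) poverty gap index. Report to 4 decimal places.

Incomes under z: 11500, 15000 (q = 2 of N = 6).
Gap ratios (z−y)/z: (29500−11500)/29500 = 0.6102; (29500−15000)/29500 = 0.4915.
Sum of shortfalls = 1.101695; P₁ averages over all N: 1.101695 / 6 = 0.1836.

0.1836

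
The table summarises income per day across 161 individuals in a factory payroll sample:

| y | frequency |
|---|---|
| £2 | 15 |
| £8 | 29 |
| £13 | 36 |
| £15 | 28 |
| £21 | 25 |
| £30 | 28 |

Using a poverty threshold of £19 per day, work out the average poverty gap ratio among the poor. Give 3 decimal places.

Below z: 15×£2, 29×£8, 36×£13, 28×£15 (q = 108 of N = 161).
Shortfall ratios (z−y)/z: 0.8947 (×15), 0.5789 (×29), 0.3158 (×36), 0.2105 (×28); sum = 47.473684.
The income-gap ratio divides by q (the poor only): 47.473684 / 108 = 0.440.

0.440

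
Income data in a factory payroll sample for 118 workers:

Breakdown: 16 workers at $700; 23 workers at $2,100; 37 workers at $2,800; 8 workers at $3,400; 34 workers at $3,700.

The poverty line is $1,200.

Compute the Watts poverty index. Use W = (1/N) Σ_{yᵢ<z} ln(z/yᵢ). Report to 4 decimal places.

0.0731

Below z: 16×$700 (q = 16 of N = 118).
Log shortfalls: ln(1200/700) = 0.5390 (×16).
W = 8.623944 / 118 = 0.0731.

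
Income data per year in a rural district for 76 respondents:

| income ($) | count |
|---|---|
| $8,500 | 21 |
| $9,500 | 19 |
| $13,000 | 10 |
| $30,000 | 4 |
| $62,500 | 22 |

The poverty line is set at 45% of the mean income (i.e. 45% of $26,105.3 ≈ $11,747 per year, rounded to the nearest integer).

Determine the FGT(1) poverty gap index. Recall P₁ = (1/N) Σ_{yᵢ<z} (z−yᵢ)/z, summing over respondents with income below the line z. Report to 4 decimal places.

Below the line: 21×$8,500, 19×$9,500 (q = 40 of N = 76).
Relative gaps: (11747−8500)/11747 = 0.2764 (×21); (11747−9500)/11747 = 0.1913 (×19).
Sum of shortfalls = 9.439006; P₁ averages over all N: 9.439006 / 76 = 0.1242.

0.1242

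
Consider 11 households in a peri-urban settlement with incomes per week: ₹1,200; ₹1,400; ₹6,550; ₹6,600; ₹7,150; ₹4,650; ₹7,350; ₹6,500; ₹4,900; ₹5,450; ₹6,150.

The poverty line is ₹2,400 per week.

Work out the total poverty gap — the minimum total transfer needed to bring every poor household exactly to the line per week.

₹2,200

Below z: ₹1,200, ₹1,400 (q = 2 of N = 11).
Individual gaps: 2400−1200 = 1200; 2400−1400 = 1000.
Aggregate gap = ₹2,200.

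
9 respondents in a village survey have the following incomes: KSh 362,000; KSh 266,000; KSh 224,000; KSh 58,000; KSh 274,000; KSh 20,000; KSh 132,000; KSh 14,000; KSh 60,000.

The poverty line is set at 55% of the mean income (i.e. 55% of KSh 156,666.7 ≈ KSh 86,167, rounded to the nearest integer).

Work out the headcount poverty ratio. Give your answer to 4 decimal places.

4 of the 9 respondents have income below KSh 86,167.
H = 4/9 = 0.4444.

0.4444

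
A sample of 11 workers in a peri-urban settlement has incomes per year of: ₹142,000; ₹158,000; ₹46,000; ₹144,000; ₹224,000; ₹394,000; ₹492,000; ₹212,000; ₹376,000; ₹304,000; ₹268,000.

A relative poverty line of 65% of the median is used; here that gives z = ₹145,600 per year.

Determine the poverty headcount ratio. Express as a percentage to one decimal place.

27.3%

3 of the 11 workers have income below ₹145,600.
H = 3/11 = 27.3%.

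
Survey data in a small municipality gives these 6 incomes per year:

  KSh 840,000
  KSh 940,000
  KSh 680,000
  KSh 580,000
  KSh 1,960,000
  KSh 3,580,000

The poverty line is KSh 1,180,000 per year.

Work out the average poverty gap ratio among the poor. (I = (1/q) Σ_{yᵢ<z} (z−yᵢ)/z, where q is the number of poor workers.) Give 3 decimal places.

Poor units: KSh 580,000, KSh 680,000, KSh 840,000, KSh 940,000 (q = 4 of N = 6).
Relative gaps: 0.5085, 0.4237, 0.2881, 0.2034; sum = 1.423729.
I averages over the q = 4 poor units only: 1.423729 / 4 = 0.356.

0.356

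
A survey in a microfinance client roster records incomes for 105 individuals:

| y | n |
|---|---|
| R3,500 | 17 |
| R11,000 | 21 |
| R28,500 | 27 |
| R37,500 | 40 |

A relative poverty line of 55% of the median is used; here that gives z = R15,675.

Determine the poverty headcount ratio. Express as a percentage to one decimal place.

36.2%

38 of the 105 individuals have income below R15,675.
H = 38/105 = 36.2%.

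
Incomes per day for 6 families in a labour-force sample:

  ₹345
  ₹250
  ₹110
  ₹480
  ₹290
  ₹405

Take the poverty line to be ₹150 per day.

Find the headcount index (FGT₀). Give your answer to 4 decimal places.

0.1667

1 of the 6 families have income below ₹150.
H = 1/6 = 0.1667.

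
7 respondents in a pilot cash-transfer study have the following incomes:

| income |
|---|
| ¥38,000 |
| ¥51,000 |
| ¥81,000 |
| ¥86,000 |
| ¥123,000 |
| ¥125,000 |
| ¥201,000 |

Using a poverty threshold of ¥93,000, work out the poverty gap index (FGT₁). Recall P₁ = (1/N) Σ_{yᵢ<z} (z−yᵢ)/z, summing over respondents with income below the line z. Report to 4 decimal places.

0.1782

Below the line: ¥38,000, ¥51,000, ¥81,000, ¥86,000 (q = 4 of N = 7).
Shortfall ratios: (93000−38000)/93000 = 0.5914; (93000−51000)/93000 = 0.4516; (93000−81000)/93000 = 0.1290; (93000−86000)/93000 = 0.0753.
Sum of shortfalls = 1.247312; P₁ averages over all N: 1.247312 / 7 = 0.1782.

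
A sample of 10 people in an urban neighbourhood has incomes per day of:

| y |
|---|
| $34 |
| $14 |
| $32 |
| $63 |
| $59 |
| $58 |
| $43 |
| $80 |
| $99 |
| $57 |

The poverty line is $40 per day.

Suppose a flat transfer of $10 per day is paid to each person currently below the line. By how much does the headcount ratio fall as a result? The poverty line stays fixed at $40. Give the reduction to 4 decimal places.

Before: below the line — $14, $32, $34; headcount ratio = 0.300000.
After the $10 transfer: below the line — $24; headcount ratio = 0.100000.
Reduction = 0.300000 − 0.100000 = 0.2000.

0.2000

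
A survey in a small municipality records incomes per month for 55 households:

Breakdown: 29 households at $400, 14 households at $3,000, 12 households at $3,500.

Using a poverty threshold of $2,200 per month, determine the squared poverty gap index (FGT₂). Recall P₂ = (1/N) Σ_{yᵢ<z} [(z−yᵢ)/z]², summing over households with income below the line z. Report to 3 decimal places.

0.353

Poor units: 29×$400 (q = 29 of N = 55).
Normalized shortfalls: (2200−400)/2200 = 0.8182 (×29).
Squared: 0.6694 (×29).
Sum = 19.413223; P₂ = 19.413223 / 55 = 0.353.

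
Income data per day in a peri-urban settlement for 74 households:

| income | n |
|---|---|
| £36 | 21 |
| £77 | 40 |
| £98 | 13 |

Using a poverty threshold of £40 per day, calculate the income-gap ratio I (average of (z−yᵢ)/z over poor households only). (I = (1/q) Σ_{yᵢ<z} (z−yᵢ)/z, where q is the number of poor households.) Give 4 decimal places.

Below z: 21×£36 (q = 21 of N = 74).
Shortfall ratios (z−y)/z: 0.1000 (×21); sum = 2.100000.
The income-gap ratio divides by q (the poor only): 2.100000 / 21 = 0.1000.

0.1000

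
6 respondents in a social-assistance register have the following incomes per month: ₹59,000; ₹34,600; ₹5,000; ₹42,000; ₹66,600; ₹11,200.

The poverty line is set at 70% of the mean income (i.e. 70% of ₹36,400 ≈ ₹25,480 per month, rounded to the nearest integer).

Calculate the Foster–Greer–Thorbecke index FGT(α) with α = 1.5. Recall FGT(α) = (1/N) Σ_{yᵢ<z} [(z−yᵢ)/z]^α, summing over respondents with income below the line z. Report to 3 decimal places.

0.190

Below the line: ₹5,000, ₹11,200 (q = 2 of N = 6).
Shortfall ratios: (25480−5000)/25480 = 0.8038; (25480−11200)/25480 = 0.5604.
Raised to α = 1.5: 0.72060; 0.41956.
Sum = 1.140162; FGT(1.5) = 1.140162 / 6 = 0.190.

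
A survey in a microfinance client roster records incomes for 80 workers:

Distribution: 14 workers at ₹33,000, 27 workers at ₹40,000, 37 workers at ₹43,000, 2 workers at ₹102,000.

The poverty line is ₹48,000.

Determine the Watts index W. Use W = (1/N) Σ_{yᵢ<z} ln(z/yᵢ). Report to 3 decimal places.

Poor units: 14×₹33,000, 27×₹40,000, 37×₹43,000 (q = 78 of N = 80).
Log gaps: ln(48000/33000) = 0.3747 (×14); ln(48000/40000) = 0.1823 (×27); ln(48000/43000) = 0.1100 (×37).
W = 14.238423 / 80 = 0.178.

0.178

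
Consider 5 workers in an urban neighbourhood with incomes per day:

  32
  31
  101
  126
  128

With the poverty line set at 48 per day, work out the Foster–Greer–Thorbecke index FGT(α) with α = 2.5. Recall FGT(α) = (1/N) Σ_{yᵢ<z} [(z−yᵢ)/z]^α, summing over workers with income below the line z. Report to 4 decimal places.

Incomes under z: 31, 32 (q = 2 of N = 5).
Normalized shortfalls: (48−31)/48 = 0.3542; (48−32)/48 = 0.3333.
Raised to α = 2.5: 0.07465; 0.06415.
Sum = 0.138798; FGT(2.5) = 0.138798 / 5 = 0.0278.

0.0278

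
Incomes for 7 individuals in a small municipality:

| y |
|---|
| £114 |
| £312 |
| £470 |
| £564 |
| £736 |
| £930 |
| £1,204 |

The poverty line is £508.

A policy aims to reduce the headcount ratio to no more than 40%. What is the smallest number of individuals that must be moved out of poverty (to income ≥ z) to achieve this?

Currently q = 3 of N = 7 are below the line (H = 0.429).
A headcount ratio of at most 40% allows at most ⌊0.40 × 7⌋ = 2 poor individuals.
So at least 3 − 2 = 1 must be lifted.

1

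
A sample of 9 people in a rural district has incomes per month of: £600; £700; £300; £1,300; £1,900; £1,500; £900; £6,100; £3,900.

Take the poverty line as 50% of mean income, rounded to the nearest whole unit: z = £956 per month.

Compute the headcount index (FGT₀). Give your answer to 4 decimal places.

0.4444

4 of the 9 people have income below £956.
H = 4/9 = 0.4444.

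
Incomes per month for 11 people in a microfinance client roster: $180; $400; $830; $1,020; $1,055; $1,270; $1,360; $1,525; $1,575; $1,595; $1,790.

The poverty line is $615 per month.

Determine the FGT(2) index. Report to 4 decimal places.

0.0566

Below the line: $180, $400 (q = 2 of N = 11).
Relative gaps: (615−180)/615 = 0.7073; (615−400)/615 = 0.3496.
Squared: 0.5003; 0.1222.
Sum = 0.622513; P₂ = 0.622513 / 11 = 0.0566.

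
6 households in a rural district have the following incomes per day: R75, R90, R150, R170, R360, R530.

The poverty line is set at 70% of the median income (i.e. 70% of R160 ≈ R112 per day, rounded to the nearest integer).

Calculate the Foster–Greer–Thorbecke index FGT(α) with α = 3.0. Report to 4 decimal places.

Below z: R75, R90 (q = 2 of N = 6).
Normalized shortfalls: (112−75)/112 = 0.3304; (112−90)/112 = 0.1964.
Raised to α = 3.0: 0.03605; 0.00758.
Sum = 0.043633; FGT(3.0) = 0.043633 / 6 = 0.0073.

0.0073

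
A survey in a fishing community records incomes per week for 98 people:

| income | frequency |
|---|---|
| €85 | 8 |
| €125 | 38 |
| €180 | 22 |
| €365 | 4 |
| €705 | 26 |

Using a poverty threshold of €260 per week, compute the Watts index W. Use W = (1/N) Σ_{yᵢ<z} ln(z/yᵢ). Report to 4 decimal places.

Below the line: 8×€85, 38×€125, 22×€180 (q = 68 of N = 98).
Log gaps: ln(260/85) = 1.1180 (×8); ln(260/125) = 0.7324 (×38); ln(260/180) = 0.3677 (×22).
W = 44.864168 / 98 = 0.4578.

0.4578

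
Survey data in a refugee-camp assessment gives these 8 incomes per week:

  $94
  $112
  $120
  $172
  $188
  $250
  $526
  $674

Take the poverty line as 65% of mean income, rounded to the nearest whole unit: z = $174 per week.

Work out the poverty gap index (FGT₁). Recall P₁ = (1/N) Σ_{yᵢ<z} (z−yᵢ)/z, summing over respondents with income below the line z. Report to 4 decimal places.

0.1422

Below the line: $94, $112, $120, $172 (q = 4 of N = 8).
Gap ratios (z−y)/z: (174−94)/174 = 0.4598; (174−112)/174 = 0.3563; (174−120)/174 = 0.3103; (174−172)/174 = 0.0115.
Sum of shortfalls = 1.137931; P₁ averages over all N: 1.137931 / 8 = 0.1422.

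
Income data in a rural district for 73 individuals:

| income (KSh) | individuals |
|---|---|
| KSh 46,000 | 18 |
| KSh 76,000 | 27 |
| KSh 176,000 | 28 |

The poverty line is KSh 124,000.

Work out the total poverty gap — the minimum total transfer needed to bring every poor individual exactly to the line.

Below the line: 18×KSh 46,000, 27×KSh 76,000 (q = 45 of N = 73).
Individual gaps: 18×(124000−46000) = 1404000; 27×(124000−76000) = 1296000.
Aggregate gap = KSh 2,700,000.

KSh 2,700,000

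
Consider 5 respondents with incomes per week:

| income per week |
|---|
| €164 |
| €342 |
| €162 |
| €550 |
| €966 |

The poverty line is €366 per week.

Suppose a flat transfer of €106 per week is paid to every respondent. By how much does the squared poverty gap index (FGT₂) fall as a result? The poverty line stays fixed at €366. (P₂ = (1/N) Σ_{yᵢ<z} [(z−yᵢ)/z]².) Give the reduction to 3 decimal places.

Before: below the line — €162, €164, €342; squared poverty gap index (FGT₂) = 0.12392.
After the €106 transfer: below the line — €268, €270; squared poverty gap index (FGT₂) = 0.02810.
Reduction = 0.12392 − 0.02810 = 0.096.

0.096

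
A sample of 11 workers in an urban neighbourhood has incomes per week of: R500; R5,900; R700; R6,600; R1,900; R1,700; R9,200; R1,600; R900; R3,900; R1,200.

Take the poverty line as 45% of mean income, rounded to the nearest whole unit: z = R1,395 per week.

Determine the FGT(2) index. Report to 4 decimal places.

0.0732

Below z: R500, R700, R900, R1,200 (q = 4 of N = 11).
Gap ratios (z−y)/z: (1395−500)/1395 = 0.6416; (1395−700)/1395 = 0.4982; (1395−900)/1395 = 0.3548; (1395−1200)/1395 = 0.1398.
Squared: 0.4116; 0.2482; 0.1259; 0.0195.
Sum = 0.805283; P₂ = 0.805283 / 11 = 0.0732.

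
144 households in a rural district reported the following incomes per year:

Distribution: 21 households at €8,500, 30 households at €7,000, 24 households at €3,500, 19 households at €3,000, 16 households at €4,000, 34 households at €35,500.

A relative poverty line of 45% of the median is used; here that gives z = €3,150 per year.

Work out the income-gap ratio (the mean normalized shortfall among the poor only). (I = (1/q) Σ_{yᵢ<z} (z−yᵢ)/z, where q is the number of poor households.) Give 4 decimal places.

0.0476

Below z: 19×€3,000 (q = 19 of N = 144).
Shortfall ratios (z−y)/z: 0.0476 (×19); sum = 0.904762.
The income-gap ratio divides by q (the poor only): 0.904762 / 19 = 0.0476.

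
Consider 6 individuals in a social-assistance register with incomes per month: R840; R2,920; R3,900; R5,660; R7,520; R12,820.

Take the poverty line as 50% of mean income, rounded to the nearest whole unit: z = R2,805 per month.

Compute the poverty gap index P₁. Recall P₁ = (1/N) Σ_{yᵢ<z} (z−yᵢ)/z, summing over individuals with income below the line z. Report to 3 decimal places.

0.117

Below z: R840 (q = 1 of N = 6).
Relative gaps: (2805−840)/2805 = 0.7005.
Σ = 0.700535. Dividing by the full population N = 6 gives P₁ = 0.117.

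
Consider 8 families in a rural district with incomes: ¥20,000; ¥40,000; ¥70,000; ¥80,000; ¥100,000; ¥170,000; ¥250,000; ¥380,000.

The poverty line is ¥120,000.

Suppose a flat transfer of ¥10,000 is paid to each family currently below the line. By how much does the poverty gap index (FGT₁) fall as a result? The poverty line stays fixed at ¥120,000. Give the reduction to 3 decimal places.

Before: below the line — ¥20,000, ¥40,000, ¥70,000, ¥80,000, ¥100,000; poverty gap index (FGT₁) = 0.30208.
After the ¥10,000 transfer: below the line — ¥30,000, ¥50,000, ¥80,000, ¥90,000, ¥110,000; poverty gap index (FGT₁) = 0.25000.
Reduction = 0.30208 − 0.25000 = 0.052.

0.052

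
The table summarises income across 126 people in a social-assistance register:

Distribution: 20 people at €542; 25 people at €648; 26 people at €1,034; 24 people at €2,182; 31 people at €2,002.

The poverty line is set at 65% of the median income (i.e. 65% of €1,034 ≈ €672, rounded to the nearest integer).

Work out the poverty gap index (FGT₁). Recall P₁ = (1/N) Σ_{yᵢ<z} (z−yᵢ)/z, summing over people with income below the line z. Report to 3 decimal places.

0.038

Below the line: 20×€542, 25×€648 (q = 45 of N = 126).
Normalized shortfalls: (672−542)/672 = 0.1935 (×20); (672−648)/672 = 0.0357 (×25).
Σ = 4.761905. Dividing by the full population N = 126 gives P₁ = 0.038.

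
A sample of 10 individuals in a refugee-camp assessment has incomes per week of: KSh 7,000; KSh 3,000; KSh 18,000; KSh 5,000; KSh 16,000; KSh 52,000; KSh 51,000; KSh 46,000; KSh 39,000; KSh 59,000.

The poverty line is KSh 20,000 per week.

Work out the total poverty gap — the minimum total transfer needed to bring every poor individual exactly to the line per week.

Incomes under z: KSh 3,000, KSh 5,000, KSh 7,000, KSh 16,000, KSh 18,000 (q = 5 of N = 10).
Individual gaps: 20000−3000 = 17000; 20000−5000 = 15000; 20000−7000 = 13000; 20000−16000 = 4000; 20000−18000 = 2000.
Aggregate gap = KSh 51,000.

KSh 51,000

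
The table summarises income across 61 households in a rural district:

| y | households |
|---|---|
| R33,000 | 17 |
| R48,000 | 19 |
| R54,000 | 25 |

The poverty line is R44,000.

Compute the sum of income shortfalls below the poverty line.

Below z: 17×R33,000 (q = 17 of N = 61).
Individual gaps: 17×(44000−33000) = 187000.
Aggregate gap = R187,000.

R187,000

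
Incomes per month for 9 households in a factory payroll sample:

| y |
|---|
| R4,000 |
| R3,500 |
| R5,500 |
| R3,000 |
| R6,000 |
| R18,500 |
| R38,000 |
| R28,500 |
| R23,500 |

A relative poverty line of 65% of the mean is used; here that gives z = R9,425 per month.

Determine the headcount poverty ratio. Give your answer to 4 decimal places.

0.5556

5 of the 9 households have income below R9,425.
H = 5/9 = 0.5556.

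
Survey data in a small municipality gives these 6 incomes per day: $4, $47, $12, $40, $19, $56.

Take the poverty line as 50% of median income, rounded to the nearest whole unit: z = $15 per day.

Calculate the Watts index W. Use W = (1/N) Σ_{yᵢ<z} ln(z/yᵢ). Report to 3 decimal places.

0.257

Below the line: $4, $12 (q = 2 of N = 6).
Log shortfalls: ln(15/4) = 1.3218; ln(15/12) = 0.2231.
W = 1.544899 / 6 = 0.257.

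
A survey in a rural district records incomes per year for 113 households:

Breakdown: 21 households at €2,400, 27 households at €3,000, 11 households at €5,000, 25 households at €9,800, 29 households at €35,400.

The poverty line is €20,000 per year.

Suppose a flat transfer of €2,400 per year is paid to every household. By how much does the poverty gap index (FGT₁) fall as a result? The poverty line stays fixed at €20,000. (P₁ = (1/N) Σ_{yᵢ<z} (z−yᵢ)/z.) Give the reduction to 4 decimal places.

Before: below the line — 21×€2,400, 27×€3,000, 11×€5,000, 25×€9,800; poverty gap index (FGT₁) = 0.552478.
After the €2,400 transfer: below the line — 21×€4,800, 27×€5,400, 11×€7,400, 25×€12,200; poverty gap index (FGT₁) = 0.463274.
Reduction = 0.552478 − 0.463274 = 0.0892.

0.0892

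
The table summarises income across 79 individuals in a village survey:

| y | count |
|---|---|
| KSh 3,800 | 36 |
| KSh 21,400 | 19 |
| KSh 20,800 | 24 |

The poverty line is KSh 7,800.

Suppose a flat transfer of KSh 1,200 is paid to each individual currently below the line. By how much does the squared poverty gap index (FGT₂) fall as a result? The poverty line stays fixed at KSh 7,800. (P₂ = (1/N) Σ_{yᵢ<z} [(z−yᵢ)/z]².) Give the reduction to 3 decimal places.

0.061

Before: below the line — 36×KSh 3,800; squared poverty gap index (FGT₂) = 0.11984.
After the KSh 1,200 transfer: below the line — 36×KSh 5,000; squared poverty gap index (FGT₂) = 0.05872.
Reduction = 0.11984 − 0.05872 = 0.061.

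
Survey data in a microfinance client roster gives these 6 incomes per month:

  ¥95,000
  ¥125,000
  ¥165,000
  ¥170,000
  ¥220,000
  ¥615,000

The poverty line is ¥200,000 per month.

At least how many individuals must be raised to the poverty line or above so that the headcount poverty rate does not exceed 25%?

Currently q = 4 of N = 6 are below the line (H = 0.667).
A headcount ratio of at most 25% allows at most ⌊0.25 × 6⌋ = 1 poor individuals.
So at least 4 − 1 = 3 must be lifted.

3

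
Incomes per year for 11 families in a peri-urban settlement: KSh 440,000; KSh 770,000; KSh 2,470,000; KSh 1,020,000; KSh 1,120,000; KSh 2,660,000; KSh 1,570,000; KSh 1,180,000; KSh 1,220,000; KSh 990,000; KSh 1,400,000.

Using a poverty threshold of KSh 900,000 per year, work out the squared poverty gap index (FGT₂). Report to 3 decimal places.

0.026

Poor units: KSh 440,000, KSh 770,000 (q = 2 of N = 11).
Gap ratios (z−y)/z: (900000−440000)/900000 = 0.5111; (900000−770000)/900000 = 0.1444.
Squared: 0.2612; 0.0209.
Sum = 0.282099; P₂ = 0.282099 / 11 = 0.026.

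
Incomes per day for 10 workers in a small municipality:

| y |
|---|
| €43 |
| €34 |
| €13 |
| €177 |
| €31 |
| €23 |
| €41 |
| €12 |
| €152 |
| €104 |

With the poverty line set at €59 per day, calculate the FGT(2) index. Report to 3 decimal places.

0.219

Below z: €12, €13, €23, €31, €34, €41, €43 (q = 7 of N = 10).
Relative gaps: (59−12)/59 = 0.7966; (59−13)/59 = 0.7797; (59−23)/59 = 0.6102; (59−31)/59 = 0.4746; (59−34)/59 = 0.4237; (59−41)/59 = 0.3051; (59−43)/59 = 0.2712.
Squared: 0.6346; 0.6079; 0.3723; 0.2252; 0.1795; 0.0931; 0.0735.
Sum = 2.186153; P₂ = 2.186153 / 10 = 0.219.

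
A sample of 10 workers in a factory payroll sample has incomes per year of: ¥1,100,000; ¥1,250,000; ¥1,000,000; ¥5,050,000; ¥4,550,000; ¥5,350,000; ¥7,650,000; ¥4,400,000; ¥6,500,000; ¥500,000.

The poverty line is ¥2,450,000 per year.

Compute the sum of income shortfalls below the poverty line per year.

Below the line: ¥500,000, ¥1,000,000, ¥1,100,000, ¥1,250,000 (q = 4 of N = 10).
Individual gaps: 2450000−500000 = 1950000; 2450000−1000000 = 1450000; 2450000−1100000 = 1350000; 2450000−1250000 = 1200000.
Aggregate gap = ¥5,950,000.

¥5,950,000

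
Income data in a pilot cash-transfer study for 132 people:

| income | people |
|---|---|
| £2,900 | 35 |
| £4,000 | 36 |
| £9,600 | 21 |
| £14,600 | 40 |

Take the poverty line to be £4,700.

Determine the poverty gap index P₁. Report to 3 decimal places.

Incomes under z: 35×£2,900, 36×£4,000 (q = 71 of N = 132).
Relative gaps: (4700−2900)/4700 = 0.3830 (×35); (4700−4000)/4700 = 0.1489 (×36).
Sum of shortfalls = 18.765957; P₁ averages over all N: 18.765957 / 132 = 0.142.

0.142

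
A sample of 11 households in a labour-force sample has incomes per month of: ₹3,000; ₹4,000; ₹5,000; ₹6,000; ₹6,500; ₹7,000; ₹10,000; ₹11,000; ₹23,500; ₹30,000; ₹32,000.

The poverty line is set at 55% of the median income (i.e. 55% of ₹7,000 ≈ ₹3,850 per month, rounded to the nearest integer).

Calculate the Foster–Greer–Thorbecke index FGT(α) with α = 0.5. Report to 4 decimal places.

0.0427

Poor units: ₹3,000 (q = 1 of N = 11).
Relative gaps: (3850−3000)/3850 = 0.2208.
Raised to α = 0.5: 0.46987.
Sum = 0.469871; FGT(0.5) = 0.469871 / 11 = 0.0427.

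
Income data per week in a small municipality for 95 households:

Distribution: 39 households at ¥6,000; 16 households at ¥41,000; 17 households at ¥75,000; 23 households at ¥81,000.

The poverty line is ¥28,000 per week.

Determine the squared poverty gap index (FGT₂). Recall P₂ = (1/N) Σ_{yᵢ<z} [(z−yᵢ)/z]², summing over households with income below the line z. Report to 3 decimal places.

0.253

Below z: 39×¥6,000 (q = 39 of N = 95).
Gap ratios (z−y)/z: (28000−6000)/28000 = 0.7857 (×39).
Squared: 0.6173 (×39).
Sum = 24.076531; P₂ = 24.076531 / 95 = 0.253.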